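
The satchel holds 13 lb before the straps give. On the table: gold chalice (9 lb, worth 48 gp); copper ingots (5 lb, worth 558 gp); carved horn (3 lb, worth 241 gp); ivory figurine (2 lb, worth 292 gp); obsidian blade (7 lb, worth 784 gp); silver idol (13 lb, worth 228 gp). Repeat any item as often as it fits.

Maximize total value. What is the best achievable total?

Best packing: 6×ivory figurine — 12 lb, 1752 total.
No other feasible combination exceeds 1752.

1752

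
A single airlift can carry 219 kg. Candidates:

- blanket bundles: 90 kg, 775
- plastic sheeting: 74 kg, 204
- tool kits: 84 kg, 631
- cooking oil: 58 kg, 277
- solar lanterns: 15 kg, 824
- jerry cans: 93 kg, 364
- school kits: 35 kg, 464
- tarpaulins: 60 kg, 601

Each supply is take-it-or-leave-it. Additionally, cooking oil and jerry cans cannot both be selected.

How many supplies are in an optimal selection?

4

The maximum people served within 219 kg is 2664.
For example blanket bundles + solar lanterns + school kits + tarpaulins achieves it, using 200 kg.
Any selection reaching 2664 contains exactly 4 supplies.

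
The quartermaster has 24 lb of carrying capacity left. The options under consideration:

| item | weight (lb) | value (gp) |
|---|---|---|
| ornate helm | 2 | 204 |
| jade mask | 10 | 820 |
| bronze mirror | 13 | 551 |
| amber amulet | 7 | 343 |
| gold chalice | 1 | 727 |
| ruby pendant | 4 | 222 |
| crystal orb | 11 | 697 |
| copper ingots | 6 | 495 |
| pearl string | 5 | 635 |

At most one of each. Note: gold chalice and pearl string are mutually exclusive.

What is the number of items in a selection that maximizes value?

The maximum value within 24 lb is 2468.
ornate helm + jade mask + gold chalice + ruby pendant + copper ingots hits 2468 at 23 lb.
All optima have 5 items.

5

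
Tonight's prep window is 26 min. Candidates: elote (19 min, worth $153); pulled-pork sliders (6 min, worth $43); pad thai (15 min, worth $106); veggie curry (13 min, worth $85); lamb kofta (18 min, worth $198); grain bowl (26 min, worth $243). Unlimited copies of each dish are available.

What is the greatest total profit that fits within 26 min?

Ranking by ratio (profit/min): lamb kofta 11.00, grain bowl 9.35, elote 8.05.
A density-first pass picks pulled-pork sliders + lamb kofta — 241 at 24 min.
Dropping pulled-pork sliders and lamb kofta frees 24 min; slotting in grain bowl (26 min) lifts the total to 243 at 26 min.

243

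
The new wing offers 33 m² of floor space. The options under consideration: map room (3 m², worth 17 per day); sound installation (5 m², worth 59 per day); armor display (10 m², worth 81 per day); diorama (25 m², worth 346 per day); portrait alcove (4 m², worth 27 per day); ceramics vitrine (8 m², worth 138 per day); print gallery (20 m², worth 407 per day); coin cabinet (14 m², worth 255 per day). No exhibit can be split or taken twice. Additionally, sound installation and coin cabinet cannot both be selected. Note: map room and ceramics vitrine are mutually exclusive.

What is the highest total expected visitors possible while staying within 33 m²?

604

Sound installation + ceramics vitrine + print gallery uses 33 of the 33 m² and totals 604.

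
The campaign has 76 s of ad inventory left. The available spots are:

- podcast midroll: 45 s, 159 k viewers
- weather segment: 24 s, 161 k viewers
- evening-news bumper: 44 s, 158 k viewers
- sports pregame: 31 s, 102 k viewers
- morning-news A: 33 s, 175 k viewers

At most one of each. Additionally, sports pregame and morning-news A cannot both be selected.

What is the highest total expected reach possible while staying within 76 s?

Density check — weather segment 6.71, morning-news A 5.30, evening-news bumper 3.59, podcast midroll 3.53 are the best per s.
Best packing: weather segment + morning-news A — 57 s, 336 total.
Next best is podcast midroll + weather segment at 320 (69 s) — short by 16.

336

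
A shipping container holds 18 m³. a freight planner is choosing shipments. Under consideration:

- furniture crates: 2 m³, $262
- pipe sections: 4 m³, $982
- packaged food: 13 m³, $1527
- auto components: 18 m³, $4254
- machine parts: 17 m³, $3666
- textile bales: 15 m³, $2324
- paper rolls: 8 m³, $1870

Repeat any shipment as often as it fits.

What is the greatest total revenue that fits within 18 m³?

4254

Greedy by ratio would take furniture crates + 4×pipe sections: 18 m³ used, total 4190.
Replace furniture crates and 4×pipe sections with auto components: the trade gains 64 net, giving 4254 at 18 m³.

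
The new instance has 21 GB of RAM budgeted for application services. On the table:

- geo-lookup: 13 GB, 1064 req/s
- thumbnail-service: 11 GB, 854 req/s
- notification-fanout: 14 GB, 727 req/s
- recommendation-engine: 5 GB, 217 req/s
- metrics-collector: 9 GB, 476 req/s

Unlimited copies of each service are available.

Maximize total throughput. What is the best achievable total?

Filling by ratio: geo-lookup + recommendation-engine for 1281, with 3 GB left unused.
Replace geo-lookup and recommendation-engine with thumbnail-service + metrics-collector: the trade gains 49 net, giving 1330 at 20 GB.
No other feasible combination exceeds 1330.

1330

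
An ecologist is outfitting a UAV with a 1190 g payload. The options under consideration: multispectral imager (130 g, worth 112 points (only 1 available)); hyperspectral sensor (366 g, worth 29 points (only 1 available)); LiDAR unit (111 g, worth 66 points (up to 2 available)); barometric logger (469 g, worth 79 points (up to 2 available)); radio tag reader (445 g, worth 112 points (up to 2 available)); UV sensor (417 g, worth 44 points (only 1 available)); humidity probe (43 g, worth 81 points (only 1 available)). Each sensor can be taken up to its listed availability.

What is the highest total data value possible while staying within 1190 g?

483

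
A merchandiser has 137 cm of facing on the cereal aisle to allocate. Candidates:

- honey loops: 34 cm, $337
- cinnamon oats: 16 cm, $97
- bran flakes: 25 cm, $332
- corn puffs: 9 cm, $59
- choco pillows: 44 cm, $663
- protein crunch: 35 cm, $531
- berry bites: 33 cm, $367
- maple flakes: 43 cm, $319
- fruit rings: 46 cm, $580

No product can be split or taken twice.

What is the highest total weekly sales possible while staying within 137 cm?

1893

Best packing: bran flakes + choco pillows + protein crunch + berry bites — 137 cm, 1893 total.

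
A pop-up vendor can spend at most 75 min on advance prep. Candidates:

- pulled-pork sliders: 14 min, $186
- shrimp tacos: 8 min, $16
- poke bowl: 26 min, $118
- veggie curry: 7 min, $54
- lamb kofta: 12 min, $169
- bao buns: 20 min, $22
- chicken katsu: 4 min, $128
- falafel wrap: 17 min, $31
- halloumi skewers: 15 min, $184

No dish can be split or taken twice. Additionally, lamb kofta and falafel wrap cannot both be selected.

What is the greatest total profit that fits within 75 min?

785

Greedy by ratio would take pulled-pork sliders + shrimp tacos + veggie curry + lamb kofta + chicken katsu + halloumi skewers: 60 min used, total 737.
Replace shrimp tacos and veggie curry with poke bowl: the trade gains 48 net, giving 785 at 71 min.
That's the maximum — no feasible swap from here does better than 785.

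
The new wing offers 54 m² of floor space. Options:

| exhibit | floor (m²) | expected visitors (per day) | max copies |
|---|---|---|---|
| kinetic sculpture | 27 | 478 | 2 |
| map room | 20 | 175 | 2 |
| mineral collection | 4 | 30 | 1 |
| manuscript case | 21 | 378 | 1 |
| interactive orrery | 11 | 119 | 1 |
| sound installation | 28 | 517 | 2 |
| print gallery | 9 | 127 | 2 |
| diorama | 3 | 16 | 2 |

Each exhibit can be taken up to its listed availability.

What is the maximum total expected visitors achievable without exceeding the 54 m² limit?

956

Greedy by ratio would take mineral collection + manuscript case + sound installation: 53 m² used, total 925.
Replace mineral collection and manuscript case and sound installation with 2×kinetic sculpture: the trade gains 31 net, giving 956 at 54 m².
Every other selection either busts 54 m² or exceeds an availability limit or fails to beat 956.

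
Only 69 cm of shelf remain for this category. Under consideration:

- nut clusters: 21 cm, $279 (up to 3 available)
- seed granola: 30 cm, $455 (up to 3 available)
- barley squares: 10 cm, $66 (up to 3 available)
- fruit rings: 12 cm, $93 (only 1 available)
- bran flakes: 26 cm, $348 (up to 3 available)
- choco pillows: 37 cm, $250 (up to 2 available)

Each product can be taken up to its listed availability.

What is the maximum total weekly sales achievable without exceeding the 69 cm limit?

Taking 2×seed granola: 60 cm used, 910 in weekly sales.
Nothing else within 69 cm beats 910.

910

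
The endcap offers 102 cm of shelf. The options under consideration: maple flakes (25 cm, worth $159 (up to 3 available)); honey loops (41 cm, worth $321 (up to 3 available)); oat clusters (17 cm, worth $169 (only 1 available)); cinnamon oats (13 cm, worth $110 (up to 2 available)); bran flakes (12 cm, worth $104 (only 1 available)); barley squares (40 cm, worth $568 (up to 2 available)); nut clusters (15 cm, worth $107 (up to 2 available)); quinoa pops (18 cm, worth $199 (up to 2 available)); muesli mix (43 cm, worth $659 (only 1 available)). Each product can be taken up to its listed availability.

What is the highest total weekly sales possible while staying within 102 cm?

1426

Best packing: barley squares + quinoa pops + muesli mix — 101 cm, 1426 total.
Nothing else within 102 cm beats 1426.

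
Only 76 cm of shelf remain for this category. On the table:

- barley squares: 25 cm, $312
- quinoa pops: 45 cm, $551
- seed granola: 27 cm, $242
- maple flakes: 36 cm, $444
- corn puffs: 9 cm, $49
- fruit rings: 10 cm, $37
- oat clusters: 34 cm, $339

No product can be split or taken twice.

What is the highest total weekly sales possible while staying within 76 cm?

863

Taking the top-ratio products first gives barley squares + maple flakes + corn puffs for 805 (70 cm).
Replace maple flakes and corn puffs with quinoa pops: the trade gains 58 net, giving 863 at 70 cm.
Next best is barley squares + maple flakes + corn puffs at 805 (70 cm) — short by 58.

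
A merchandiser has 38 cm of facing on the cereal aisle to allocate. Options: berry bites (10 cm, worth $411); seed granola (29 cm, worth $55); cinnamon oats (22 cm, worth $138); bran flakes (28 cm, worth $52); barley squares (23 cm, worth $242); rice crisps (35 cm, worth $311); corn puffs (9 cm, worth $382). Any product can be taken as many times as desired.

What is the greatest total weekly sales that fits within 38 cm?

1586

The ratio heuristic lands on 4×corn puffs (1528) but leaves 2 cm idle.
The 18 cm tied up in 2×corn puffs is better spent on 2×berry bites — total rises to 1586 (38 cm).
No other feasible combination exceeds 1586.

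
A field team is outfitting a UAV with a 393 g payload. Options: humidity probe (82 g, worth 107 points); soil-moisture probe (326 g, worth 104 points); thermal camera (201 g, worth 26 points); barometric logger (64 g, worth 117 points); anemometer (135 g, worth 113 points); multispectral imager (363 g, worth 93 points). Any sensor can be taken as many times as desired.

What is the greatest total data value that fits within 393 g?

702

6×barometric logger uses 384 of the 393 g and totals 702.
That's the maximum — no swap from here does better than 702.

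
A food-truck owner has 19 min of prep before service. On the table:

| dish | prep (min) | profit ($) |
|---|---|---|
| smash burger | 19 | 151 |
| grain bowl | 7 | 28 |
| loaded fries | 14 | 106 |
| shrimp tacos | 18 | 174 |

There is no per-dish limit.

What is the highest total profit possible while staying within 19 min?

By profit per min: shrimp tacos 9.67, smash burger 7.95, loaded fries 7.57 lead.
Taking shrimp tacos: 18 min used, 174 in profit.
Every other selection either busts 19 min or fails to beat 174.

174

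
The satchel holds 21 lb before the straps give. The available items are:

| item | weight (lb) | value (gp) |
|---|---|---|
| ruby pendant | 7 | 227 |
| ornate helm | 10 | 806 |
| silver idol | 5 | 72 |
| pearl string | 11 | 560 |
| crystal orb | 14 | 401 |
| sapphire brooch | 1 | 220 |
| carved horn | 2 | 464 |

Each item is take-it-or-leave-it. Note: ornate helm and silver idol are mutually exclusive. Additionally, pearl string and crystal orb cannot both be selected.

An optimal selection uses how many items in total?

4

Optimal total is 1717.
For example ruby pendant + ornate helm + sapphire brooch + carved horn achieves it, using 20 lb.
All optima have 4 items.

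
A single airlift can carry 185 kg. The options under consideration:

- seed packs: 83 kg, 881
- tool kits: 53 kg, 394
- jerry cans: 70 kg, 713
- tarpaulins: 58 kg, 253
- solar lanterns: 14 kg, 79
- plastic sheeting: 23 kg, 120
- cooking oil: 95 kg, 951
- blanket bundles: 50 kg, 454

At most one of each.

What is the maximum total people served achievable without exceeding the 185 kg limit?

By people served per kg: seed packs 10.61, jerry cans 10.19, cooking oil 10.01, blanket bundles 9.08 lead.
A density-first pass picks seed packs + jerry cans + solar lanterns — 1673 at 167 kg.
The 84 kg tied up in jerry cans and solar lanterns is better spent on cooking oil — total rises to 1832 (178 kg).

1832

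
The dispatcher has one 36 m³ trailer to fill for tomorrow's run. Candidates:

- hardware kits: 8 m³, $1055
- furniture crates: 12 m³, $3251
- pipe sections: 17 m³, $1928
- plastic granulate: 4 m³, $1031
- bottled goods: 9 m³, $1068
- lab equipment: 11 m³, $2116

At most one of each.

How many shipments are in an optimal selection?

4

The maximum revenue within 36 m³ is 7466.
furniture crates + plastic granulate + bottled goods + lab equipment hits 7466 at 36 m³.
Every optimal selection uses 4 shipments.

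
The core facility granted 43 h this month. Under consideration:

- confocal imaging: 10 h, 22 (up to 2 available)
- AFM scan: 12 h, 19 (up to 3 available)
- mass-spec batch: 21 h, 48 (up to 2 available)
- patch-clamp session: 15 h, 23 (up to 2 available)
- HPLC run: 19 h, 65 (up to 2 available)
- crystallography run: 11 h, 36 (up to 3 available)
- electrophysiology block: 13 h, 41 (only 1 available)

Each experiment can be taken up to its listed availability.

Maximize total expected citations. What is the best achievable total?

142

Density check — HPLC run 3.42, crystallography run 3.27, electrophysiology block 3.15 are the best per h.
A density-first pass picks 2×HPLC run — 130 at 38 h.
The 19 h tied up in HPLC run is better spent on crystallography run + electrophysiology block — total rises to 142 (43 h).
Nothing else within 43 h beats 142.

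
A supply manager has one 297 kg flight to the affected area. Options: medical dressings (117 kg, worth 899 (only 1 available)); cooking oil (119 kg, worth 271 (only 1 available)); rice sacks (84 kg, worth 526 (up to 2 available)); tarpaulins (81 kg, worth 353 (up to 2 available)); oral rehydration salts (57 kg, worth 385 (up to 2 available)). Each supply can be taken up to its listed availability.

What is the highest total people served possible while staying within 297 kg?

1951

The ratio heuristic lands on medical dressings + 2×oral rehydration salts (1669) but leaves 66 kg idle.
Dropping 2×oral rehydration salts frees 114 kg; slotting in 2×rice sacks (168 kg) lifts the total to 1951 at 285 kg.
Every other selection either busts 297 kg or exceeds an availability limit or fails to beat 1951.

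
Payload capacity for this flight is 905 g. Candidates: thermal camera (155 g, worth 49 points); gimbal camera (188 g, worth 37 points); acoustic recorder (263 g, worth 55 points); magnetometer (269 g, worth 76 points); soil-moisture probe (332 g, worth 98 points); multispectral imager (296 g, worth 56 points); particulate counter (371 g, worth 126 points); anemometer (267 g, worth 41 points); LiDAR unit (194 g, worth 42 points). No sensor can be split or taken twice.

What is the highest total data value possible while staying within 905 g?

273

Best packing: thermal camera + soil-moisture probe + particulate counter — 858 g, 273 total.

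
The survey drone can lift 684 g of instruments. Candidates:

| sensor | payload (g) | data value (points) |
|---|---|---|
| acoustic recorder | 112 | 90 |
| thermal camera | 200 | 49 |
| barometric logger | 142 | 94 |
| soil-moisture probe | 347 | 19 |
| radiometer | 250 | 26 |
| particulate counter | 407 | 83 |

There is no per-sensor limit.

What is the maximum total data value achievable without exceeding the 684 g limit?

Density check — acoustic recorder 0.80, barometric logger 0.66, thermal camera 0.24, particulate counter 0.20 are the best per g.
The ratio ordering already packs tightly: 6×acoustic recorder, 672 g, 540.
That's the maximum — no swap from here does better than 540.

540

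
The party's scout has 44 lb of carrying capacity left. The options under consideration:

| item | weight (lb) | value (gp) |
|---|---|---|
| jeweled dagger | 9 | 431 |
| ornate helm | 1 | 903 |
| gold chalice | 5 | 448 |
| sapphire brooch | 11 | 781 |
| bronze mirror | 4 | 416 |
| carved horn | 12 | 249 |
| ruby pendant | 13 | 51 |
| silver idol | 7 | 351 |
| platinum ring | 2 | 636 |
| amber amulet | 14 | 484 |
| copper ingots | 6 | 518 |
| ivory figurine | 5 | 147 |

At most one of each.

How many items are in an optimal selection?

Optimal total is 4280.
jeweled dagger + ornate helm + gold chalice + sapphire brooch + bronze mirror + platinum ring + copper ingots + ivory figurine hits 4280 at 43 lb.
All optima have 8 items.

8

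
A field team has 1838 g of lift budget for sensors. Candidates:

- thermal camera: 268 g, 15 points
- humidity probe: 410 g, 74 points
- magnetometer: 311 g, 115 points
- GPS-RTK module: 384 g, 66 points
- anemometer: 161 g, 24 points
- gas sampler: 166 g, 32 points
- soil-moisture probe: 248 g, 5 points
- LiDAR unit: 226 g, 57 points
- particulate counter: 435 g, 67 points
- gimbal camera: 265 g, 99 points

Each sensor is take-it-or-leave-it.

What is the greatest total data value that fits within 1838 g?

444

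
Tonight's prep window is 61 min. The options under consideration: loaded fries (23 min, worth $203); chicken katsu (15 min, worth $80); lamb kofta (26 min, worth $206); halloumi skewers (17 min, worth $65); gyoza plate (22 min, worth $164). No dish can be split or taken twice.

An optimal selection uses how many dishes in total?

3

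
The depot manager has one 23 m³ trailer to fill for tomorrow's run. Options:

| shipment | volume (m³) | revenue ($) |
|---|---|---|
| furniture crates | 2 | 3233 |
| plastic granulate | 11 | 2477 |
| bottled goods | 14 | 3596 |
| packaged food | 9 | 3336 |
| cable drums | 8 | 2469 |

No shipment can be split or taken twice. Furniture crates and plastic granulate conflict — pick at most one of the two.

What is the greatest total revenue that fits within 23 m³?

By revenue per m³: furniture crates 1616.50, packaged food 370.67, cable drums 308.62, bottled goods 256.86 lead.
Taking furniture crates + packaged food + cable drums: 19 m³ used, 9038 in revenue.
That's the maximum — no feasible swap from here does better than 9038.

9038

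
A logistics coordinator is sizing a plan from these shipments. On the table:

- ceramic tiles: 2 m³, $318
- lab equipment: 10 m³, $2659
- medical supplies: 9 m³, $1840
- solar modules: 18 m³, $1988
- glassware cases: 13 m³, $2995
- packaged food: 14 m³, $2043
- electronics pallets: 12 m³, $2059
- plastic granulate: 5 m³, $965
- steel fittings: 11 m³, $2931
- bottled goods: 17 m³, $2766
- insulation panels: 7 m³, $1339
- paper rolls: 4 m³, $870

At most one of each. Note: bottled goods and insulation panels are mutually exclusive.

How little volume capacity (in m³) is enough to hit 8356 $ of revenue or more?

34

Look for the lowest-volume combination reaching 8356.
lab equipment + glassware cases + steel fittings: 8585 revenue at 34 m³.
Below 34 m³ the best achievable stays under 8356.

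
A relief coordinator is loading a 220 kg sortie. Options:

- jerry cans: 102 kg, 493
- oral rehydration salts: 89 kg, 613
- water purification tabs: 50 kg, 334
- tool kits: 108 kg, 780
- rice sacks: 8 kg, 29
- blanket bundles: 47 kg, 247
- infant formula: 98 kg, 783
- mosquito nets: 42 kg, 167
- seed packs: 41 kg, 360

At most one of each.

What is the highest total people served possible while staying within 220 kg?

1592

Greedy by ratio would take water purification tabs + rice sacks + infant formula + seed packs: 197 kg used, total 1506.
Dropping water purification tabs and seed packs frees 91 kg; slotting in tool kits (108 kg) lifts the total to 1592 at 214 kg.
Runner-up tool kits + infant formula tops out at 1563.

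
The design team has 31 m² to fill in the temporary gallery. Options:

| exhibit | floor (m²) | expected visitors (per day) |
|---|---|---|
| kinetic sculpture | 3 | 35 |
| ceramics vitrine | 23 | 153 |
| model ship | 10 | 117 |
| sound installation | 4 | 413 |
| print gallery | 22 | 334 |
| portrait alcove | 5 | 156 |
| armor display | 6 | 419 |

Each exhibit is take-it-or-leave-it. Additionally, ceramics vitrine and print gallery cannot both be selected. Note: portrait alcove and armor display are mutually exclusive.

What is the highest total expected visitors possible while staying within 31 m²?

984

Density check — sound installation 103.25, armor display 69.83, portrait alcove 31.20, print gallery 15.18 are the best per m².
Best packing: kinetic sculpture + model ship + sound installation + armor display — 23 m², 984 total.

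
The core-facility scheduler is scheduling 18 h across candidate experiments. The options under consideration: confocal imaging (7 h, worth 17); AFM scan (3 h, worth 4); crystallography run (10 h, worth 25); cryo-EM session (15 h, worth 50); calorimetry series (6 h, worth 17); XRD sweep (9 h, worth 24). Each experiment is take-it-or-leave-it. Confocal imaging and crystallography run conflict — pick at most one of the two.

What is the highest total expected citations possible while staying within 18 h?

Taking AFM scan + cryo-EM session: 18 h used, 54 in expected citations.
Runner-up cryo-EM session tops out at 50.

54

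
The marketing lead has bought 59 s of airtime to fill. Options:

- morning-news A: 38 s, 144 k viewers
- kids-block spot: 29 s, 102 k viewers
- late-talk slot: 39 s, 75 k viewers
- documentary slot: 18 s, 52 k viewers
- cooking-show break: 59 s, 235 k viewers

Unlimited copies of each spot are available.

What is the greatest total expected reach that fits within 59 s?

Ranking by ratio (expected reach/s): cooking-show break 3.98, morning-news A 3.79, kids-block spot 3.52, documentary slot 2.89.
Cooking-show break uses 59 of the 59 s and totals 235.
Nothing else within 59 s beats 235.

235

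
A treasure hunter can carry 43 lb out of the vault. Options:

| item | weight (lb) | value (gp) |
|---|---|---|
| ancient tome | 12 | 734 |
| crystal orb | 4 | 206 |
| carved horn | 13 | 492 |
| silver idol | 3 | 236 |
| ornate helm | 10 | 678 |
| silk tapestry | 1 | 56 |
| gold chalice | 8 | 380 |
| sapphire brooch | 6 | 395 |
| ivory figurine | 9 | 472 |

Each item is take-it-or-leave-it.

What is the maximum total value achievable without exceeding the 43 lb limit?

2629

The ratio heuristic lands on ancient tome + silver idol + ornate helm + silk tapestry + sapphire brooch + ivory figurine (2571) but leaves 2 lb idle.
Replace silk tapestry and ivory figurine with crystal orb + gold chalice: the trade gains 58 net, giving 2629 at 43 lb.
Runner-up ancient tome + silver idol + ornate helm + silk tapestry + sapphire brooch + ivory figurine tops out at 2571.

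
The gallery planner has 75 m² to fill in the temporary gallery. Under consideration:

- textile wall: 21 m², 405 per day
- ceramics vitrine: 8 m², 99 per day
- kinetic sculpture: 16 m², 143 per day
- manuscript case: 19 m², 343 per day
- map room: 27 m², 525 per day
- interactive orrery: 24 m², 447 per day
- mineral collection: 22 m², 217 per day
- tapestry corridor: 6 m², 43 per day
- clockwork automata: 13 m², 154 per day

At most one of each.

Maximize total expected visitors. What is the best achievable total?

1377

Best packing: textile wall + map room + interactive orrery — 72 m², 1377 total.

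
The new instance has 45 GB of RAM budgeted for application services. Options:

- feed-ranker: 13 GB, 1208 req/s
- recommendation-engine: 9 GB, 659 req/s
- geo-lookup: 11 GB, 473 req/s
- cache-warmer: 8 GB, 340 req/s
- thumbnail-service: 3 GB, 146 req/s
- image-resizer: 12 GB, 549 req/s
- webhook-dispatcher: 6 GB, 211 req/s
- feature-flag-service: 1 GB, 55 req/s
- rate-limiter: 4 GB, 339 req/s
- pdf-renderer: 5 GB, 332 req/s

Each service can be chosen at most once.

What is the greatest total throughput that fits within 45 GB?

Ranking by ratio (throughput/GB): feed-ranker 92.92, rate-limiter 84.75, recommendation-engine 73.22.
Greedy by ratio would take feed-ranker + recommendation-engine + cache-warmer + thumbnail-service + feature-flag-service + rate-limiter + pdf-renderer: 43 GB used, total 3079.
Replace cache-warmer and feature-flag-service with geo-lookup: the trade gains 78 net, giving 3157 at 45 GB.

3157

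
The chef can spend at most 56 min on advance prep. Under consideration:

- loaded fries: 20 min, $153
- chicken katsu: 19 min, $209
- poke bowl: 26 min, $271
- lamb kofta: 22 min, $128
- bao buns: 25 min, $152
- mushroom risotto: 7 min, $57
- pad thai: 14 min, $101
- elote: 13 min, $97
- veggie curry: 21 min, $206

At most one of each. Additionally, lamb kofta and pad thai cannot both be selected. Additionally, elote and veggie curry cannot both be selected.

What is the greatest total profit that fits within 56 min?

537

The ratio ordering already packs tightly: chicken katsu + poke bowl + mushroom risotto, 52 min, 537.
Every other selection either busts 56 min or breaks a pairing rule or fails to beat 537.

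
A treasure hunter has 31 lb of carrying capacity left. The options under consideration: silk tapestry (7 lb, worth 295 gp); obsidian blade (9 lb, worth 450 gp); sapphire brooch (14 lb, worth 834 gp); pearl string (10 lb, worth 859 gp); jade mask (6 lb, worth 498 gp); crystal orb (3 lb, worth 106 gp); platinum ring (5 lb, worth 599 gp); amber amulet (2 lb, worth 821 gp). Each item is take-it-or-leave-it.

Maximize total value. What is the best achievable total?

3113

Density check — amber amulet 410.50, platinum ring 119.80, pearl string 85.90, jade mask 83.00 are the best per lb.
Taking the top-ratio items first gives silk tapestry + pearl string + jade mask + platinum ring + amber amulet for 3072 (30 lb).
Replace silk tapestry and jade mask with sapphire brooch: the trade gains 41 net, giving 3113 at 31 lb.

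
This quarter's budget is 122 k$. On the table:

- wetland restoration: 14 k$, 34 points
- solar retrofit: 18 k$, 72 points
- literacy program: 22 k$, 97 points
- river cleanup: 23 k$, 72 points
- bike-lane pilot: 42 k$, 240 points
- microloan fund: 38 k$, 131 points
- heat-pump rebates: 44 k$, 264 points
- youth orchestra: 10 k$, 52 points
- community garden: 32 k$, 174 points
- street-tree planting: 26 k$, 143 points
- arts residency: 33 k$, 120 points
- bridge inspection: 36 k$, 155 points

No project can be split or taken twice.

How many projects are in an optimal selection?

The maximum projected impact within 122 k$ is 699.
One optimal bundle: bike-lane pilot + heat-pump rebates + youth orchestra + street-tree planting (122 k$).
All optima have 4 projects.

4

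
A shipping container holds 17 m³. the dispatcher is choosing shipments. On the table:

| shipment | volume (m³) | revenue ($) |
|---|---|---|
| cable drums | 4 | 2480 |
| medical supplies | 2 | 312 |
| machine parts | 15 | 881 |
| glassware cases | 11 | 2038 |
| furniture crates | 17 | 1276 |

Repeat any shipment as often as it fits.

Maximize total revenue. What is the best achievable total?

Best packing: 4×cable drums — 16 m³, 9920 total.
That's the maximum — no swap from here does better than 9920.

9920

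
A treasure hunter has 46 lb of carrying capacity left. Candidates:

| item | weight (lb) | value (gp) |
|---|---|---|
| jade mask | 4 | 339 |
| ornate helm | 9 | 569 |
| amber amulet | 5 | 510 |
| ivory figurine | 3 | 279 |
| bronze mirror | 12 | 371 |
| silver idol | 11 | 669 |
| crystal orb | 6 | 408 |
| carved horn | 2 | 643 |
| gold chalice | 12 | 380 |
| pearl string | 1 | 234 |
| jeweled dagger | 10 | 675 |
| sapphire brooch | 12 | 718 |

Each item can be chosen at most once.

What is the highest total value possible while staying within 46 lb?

By value per lb: carved horn 321.50, pearl string 234.00, amber amulet 102.00 lead.
Greedy by ratio would take jade mask + ornate helm + amber amulet + ivory figurine + crystal orb + carved horn + pearl string + jeweled dagger: 40 lb used, total 3657.
The 6 lb tied up in crystal orb is better spent on sapphire brooch — total rises to 3967 (46 lb).
Runner-up jade mask + ornate helm + amber amulet + ivory figurine + silver idol + carved horn + pearl string + jeweled dagger tops out at 3918.

3967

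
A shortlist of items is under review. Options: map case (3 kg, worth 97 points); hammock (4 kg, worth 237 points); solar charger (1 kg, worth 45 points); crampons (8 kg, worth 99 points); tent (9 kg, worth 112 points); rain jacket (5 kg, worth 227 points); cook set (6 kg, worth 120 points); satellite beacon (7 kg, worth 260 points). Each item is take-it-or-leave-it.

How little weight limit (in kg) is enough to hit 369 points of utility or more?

8

Need the lightest bundle worth ≥ 369.
Taking map case + hammock + solar charger gives 379 (≥ 369) for 8 kg.
Below 8 kg the best achievable stays under 369.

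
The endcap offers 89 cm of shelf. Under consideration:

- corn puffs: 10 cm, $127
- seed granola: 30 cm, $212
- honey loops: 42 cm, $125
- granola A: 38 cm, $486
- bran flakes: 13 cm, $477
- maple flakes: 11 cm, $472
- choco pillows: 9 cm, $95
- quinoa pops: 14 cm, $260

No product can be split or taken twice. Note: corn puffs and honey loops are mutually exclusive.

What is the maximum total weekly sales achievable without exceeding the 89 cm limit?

1822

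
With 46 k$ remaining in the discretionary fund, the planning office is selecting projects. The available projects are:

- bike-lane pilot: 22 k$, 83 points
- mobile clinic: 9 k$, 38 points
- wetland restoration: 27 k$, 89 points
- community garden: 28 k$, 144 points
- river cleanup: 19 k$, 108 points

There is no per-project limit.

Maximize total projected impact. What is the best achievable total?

By projected impact per k$: river cleanup 5.68, community garden 5.14, mobile clinic 4.22 lead.
Greedy by ratio would take 2×river cleanup: 38 k$ used, total 216.
Replace river cleanup with 3×mobile clinic: the trade gains 6 net, giving 222 at 46 k$.
No other feasible combination exceeds 222.

222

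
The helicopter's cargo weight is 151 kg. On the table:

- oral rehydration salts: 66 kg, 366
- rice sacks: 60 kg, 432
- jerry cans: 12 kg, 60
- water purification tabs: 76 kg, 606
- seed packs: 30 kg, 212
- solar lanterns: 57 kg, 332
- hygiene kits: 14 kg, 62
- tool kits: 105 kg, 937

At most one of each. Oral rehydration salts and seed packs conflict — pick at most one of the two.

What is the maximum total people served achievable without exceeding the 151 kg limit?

Filling by ratio: jerry cans + seed packs + tool kits for 1209, with 4 kg left unused.
Replace jerry cans with hygiene kits: the trade gains 2 net, giving 1211 at 149 kg.
Nothing else feasible within 151 kg beats 1211.

1211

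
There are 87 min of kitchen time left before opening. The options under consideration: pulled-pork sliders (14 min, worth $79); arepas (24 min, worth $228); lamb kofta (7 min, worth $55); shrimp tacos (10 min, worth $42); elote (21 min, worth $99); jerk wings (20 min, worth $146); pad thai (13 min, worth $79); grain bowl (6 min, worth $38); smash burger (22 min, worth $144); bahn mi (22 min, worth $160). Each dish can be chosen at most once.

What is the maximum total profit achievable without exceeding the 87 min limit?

668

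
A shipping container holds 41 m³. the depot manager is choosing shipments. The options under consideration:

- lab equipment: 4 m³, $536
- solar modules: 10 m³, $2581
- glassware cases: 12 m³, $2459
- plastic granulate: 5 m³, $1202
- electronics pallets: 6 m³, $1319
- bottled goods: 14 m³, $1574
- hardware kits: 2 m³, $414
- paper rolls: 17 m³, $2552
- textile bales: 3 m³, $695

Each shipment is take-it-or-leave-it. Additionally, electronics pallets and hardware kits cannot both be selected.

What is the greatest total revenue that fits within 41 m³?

8792

Density check — solar modules 258.10, plastic granulate 240.40, textile bales 231.67, electronics pallets 219.83 are the best per m³.
Taking lab equipment + solar modules + glassware cases + plastic granulate + electronics pallets + textile bales: 40 m³ used, 8792 in revenue.
The spare 1 m³ is too small for any remaining shipment, and no feasible exchange beats 8792.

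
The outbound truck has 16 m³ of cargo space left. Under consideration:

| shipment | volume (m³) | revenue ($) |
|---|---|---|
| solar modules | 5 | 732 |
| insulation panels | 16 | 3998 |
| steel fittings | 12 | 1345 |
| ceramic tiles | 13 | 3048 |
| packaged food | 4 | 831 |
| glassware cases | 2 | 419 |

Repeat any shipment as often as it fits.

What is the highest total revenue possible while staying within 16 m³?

Density check — insulation panels 249.88, ceramic tiles 234.46, glassware cases 209.50, packaged food 207.75 are the best per m³.
The ratio ordering already packs tightly: insulation panels, 16 m³, 3998.

3998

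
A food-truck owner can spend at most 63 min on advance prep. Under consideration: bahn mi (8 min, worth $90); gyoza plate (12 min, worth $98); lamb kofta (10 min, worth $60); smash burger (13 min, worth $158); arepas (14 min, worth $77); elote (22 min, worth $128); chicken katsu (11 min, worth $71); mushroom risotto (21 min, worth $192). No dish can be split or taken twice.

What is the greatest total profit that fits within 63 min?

571

The ratio heuristic lands on bahn mi + gyoza plate + smash burger + mushroom risotto (538) but leaves 9 min idle.
The 12 min tied up in gyoza plate is better spent on lamb kofta + chicken katsu — total rises to 571 (63 min).
Runner-up bahn mi + gyoza plate + smash burger + mushroom risotto tops out at 538.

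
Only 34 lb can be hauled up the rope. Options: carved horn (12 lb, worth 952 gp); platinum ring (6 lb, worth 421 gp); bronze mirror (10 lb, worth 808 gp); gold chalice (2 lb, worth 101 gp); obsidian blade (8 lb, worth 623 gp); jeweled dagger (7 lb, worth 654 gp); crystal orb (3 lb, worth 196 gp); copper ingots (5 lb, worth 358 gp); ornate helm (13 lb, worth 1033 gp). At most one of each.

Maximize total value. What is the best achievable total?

2772

The ratio heuristic lands on bronze mirror + jeweled dagger + crystal orb + ornate helm (2691) but leaves 1 lb idle.
Dropping crystal orb and ornate helm frees 16 lb; slotting in carved horn + copper ingots (17 lb) lifts the total to 2772 at 34 lb.
The closest alternative, carved horn + gold chalice + jeweled dagger + ornate helm, reaches only 2740.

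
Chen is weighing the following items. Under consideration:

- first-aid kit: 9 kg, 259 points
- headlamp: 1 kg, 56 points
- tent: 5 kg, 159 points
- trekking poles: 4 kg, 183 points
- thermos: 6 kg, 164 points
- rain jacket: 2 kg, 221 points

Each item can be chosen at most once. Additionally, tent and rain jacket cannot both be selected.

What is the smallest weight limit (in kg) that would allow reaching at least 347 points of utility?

6

Minimise kg subject to total utility ≥ 347.
Taking trekking poles + rain jacket gives 404 (≥ 347) for 6 kg.
Any bundle with less than 6 kg falls short of 347.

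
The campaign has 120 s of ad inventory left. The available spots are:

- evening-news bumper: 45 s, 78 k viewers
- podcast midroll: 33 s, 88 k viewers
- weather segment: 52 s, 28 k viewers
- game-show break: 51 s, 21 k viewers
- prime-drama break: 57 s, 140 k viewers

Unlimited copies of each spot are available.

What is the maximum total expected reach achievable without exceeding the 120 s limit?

By expected reach per s: podcast midroll 2.67, prime-drama break 2.46, evening-news bumper 1.73 lead.
Taking the top-ratio spots first gives 3×podcast midroll for 264 (99 s).
The 99 s tied up in 3×podcast midroll is better spent on 2×prime-drama break — total rises to 280 (114 s).

280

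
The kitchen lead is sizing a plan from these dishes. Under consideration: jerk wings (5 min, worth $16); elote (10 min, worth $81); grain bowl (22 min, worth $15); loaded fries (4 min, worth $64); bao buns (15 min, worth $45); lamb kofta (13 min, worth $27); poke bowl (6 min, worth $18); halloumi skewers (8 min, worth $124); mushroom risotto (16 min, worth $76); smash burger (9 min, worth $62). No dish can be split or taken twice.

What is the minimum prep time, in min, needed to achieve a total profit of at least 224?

21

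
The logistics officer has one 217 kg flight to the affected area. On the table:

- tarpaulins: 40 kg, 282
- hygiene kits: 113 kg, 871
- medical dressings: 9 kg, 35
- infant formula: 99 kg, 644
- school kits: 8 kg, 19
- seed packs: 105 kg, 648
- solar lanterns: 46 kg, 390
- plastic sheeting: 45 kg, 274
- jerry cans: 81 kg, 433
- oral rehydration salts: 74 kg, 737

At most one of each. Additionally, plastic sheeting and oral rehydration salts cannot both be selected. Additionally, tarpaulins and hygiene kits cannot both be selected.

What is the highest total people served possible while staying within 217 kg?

1663

Density check — oral rehydration salts 9.96, solar lanterns 8.48, hygiene kits 7.71 are the best per kg.
Taking tarpaulins + infant formula + oral rehydration salts: 213 kg used, 1663 in people served.
Nothing else feasible within 217 kg beats 1663.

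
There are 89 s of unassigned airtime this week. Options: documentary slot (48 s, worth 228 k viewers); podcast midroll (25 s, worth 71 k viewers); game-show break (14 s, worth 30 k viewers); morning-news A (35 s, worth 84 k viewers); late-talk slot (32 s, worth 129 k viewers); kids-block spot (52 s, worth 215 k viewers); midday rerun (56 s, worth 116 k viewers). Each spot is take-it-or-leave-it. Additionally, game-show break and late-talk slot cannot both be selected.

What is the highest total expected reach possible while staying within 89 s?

357

Ranking by ratio (expected reach/s): documentary slot 4.75, kids-block spot 4.13, late-talk slot 4.03.
Best packing: documentary slot + late-talk slot — 80 s, 357 total.
The spare 9 s is too small for any remaining spot, and no feasible exchange beats 357.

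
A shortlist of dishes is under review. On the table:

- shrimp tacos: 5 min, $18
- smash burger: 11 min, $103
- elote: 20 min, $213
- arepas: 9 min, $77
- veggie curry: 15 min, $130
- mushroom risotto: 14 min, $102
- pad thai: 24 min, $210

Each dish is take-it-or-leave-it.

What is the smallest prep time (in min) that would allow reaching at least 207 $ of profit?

Need the lightest bundle worth ≥ 207.
elote reaches 213 using 20 min.
No combination under 20 min hits 207.

20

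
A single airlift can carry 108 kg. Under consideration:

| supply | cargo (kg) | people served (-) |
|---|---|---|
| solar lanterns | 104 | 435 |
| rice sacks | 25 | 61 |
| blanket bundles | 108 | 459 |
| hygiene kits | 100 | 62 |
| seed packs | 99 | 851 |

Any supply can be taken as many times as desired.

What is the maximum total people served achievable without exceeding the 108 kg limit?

851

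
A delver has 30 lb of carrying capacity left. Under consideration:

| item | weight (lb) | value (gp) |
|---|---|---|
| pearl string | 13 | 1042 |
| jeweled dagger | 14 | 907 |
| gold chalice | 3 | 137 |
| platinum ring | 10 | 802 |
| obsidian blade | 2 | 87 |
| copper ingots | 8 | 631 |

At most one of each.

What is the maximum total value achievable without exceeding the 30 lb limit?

2086

Taking the top-ratio items first gives pearl string + gold chalice + platinum ring + obsidian blade for 2068 (28 lb).
The 12 lb tied up in platinum ring and obsidian blade is better spent on jeweled dagger — total rises to 2086 (30 lb).
Runner-up pearl string + gold chalice + platinum ring + obsidian blade tops out at 2068.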